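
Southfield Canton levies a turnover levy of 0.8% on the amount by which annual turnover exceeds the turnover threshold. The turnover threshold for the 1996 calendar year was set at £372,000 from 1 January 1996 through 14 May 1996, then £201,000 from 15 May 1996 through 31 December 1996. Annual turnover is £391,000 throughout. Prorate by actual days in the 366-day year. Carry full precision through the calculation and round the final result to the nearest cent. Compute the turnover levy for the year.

1 January – 14 May 1996: 135 days, exemption £372,000 → (£391,000 − £372,000) × 0.8% × 135/366 = £56.0656
15 May – 31 December 1996: 231 days, exemption £201,000 → (£391,000 − £201,000) × 0.8% × 231/366 = £959.3443
Total = £1,015.4098

£1,015.41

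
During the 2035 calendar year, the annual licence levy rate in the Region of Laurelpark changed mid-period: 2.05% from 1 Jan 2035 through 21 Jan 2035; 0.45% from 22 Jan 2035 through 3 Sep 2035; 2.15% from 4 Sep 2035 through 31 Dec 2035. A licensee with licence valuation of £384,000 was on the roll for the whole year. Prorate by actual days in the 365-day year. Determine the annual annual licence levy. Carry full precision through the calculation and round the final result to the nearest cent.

1 Jan – 21 Jan 2035: 21 days at 2.05% → £384,000 × 2.05% × 21/365 = £452.9096
22 Jan – 3 Sep 2035: 225 days at 0.45% → £384,000 × 0.45% × 225/365 = £1,065.2055
4 Sep – 31 Dec 2035: 119 days at 2.15% → £384,000 × 2.15% × 119/365 = £2,691.6822
Total = £4,209.7973

£4,209.80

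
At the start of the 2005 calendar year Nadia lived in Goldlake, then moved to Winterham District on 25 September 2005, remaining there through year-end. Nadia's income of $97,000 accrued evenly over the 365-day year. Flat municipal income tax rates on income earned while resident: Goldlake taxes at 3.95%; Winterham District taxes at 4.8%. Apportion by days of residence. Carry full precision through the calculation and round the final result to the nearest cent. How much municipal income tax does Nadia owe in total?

$4,052.87

Goldlake, 1 January – 24 September 2005: 267 days → $97,000 × 3.95% × 267/365 = $2,802.7685
Winterham District, 25 September – 31 December 2005: 98 days → $97,000 × 4.8% × 98/365 = $1,250.1041
Total = $4,052.8726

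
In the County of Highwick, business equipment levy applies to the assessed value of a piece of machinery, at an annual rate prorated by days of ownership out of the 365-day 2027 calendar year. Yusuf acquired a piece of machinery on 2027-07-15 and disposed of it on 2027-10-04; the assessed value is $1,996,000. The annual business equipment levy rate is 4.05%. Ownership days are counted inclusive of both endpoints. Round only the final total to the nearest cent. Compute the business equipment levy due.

Days held (2027-07-15 to 2027-10-04): 82 out of 365
Tax = $1,996,000 × 4.05% × 82/365 = $18,160.8658

$18,160.87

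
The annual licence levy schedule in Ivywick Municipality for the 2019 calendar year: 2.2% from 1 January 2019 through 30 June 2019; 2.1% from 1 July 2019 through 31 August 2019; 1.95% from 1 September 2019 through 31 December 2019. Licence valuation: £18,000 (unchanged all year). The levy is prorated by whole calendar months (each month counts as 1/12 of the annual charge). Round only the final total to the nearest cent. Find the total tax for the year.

1 January – 30 June 2019: 6 months at 2.2% → £18,000 × 2.2% × 6/12 = £198.0000
1 July – 31 August 2019: 2 months at 2.1% → £18,000 × 2.1% × 2/12 = £63.0000
1 September – 31 December 2019: 4 months at 1.95% → £18,000 × 1.95% × 4/12 = £117.0000
Total = £378.0000

£378.00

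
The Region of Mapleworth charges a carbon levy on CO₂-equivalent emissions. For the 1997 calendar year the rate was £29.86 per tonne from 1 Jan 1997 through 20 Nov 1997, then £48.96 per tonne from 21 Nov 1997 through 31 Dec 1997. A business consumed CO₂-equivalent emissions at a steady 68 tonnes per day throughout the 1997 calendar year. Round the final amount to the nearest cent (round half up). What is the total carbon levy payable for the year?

£794,376.00

1 Jan – 20 Nov 1997: 324 days × 68 tonnes/day = 22,032 tonnes at £29.86/tonne → £657,875.52
21 Nov – 31 Dec 1997: 41 days × 68 tonnes/day = 2,788 tonnes at £48.96/tonne → £136,500.48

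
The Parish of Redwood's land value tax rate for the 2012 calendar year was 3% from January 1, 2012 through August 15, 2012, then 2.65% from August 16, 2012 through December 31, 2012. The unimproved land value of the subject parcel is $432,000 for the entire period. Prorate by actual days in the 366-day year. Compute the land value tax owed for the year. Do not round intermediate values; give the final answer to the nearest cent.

January 1 – August 15, 2012: 228 days at 3% → $432,000 × 3% × 228/366 = $8,073.4426
August 16 – December 31, 2012: 138 days at 2.65% → $432,000 × 2.65% × 138/366 = $4,316.4590
Total = $12,389.9016

$12,389.90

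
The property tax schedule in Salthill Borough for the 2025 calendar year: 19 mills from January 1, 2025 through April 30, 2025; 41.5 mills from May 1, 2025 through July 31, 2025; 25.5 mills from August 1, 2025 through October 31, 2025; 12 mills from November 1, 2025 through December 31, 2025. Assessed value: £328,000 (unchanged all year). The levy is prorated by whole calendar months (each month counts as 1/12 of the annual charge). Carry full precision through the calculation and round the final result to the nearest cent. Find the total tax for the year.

£8,227.33

January 1 – April 30, 2025: 4 months at 19 mills → £328,000 × 1.9% × 4/12 = £2,077.3333
May 1 – July 31, 2025: 3 months at 41.5 mills → £328,000 × 4.15% × 3/12 = £3,403.0000
August 1 – October 31, 2025: 3 months at 25.5 mills → £328,000 × 2.55% × 3/12 = £2,091.0000
November 1 – December 31, 2025: 2 months at 12 mills → £328,000 × 1.2% × 2/12 = £656.0000
Total = £8,227.3333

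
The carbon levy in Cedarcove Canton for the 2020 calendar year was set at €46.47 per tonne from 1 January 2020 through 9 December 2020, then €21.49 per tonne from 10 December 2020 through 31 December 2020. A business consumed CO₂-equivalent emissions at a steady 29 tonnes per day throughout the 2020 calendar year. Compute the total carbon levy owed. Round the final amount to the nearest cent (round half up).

1 January – 9 December 2020: 344 days × 29 tonnes/day = 9,976 tonnes at €46.47/tonne → €463,584.72
10 December – 31 December 2020: 22 days × 29 tonnes/day = 638 tonnes at €21.49/tonne → €13,710.62

€477,295.34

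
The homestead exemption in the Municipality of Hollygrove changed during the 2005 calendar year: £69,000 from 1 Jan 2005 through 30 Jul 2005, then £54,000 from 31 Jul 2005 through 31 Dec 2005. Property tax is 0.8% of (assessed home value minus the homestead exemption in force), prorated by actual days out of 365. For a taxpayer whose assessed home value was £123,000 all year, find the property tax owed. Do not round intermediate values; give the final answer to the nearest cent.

£482.63

1 Jan – 30 Jul 2005: 211 days, exemption £69,000 → (£123,000 − £69,000) × 0.8% × 211/365 = £249.7315
31 Jul – 31 Dec 2005: 154 days, exemption £54,000 → (£123,000 − £54,000) × 0.8% × 154/365 = £232.8986
Total = £482.6301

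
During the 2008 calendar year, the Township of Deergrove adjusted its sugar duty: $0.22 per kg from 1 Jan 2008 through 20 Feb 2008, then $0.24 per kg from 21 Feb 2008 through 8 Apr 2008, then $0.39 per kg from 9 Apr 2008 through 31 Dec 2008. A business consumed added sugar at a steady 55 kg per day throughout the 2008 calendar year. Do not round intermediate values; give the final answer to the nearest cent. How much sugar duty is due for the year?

$6,977.85

1 Jan – 20 Feb 2008: 51 days × 55 kg/day = 2,805 kg at $0.22/kg → $617.10
21 Feb – 8 Apr 2008: 48 days × 55 kg/day = 2,640 kg at $0.24/kg → $633.60
9 Apr – 31 Dec 2008: 267 days × 55 kg/day = 14,685 kg at $0.39/kg → $5,727.15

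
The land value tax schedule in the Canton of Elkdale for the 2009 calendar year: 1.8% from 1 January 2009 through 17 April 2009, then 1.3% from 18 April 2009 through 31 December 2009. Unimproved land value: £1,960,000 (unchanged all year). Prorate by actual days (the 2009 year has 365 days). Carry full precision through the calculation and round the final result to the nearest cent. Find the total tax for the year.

1 January – 17 April 2009: 107 days at 1.8% → £1,960,000 × 1.8% × 107/365 = £10,342.3562
18 April – 31 December 2009: 258 days at 1.3% → £1,960,000 × 1.3% × 258/365 = £18,010.5205
Total = £28,352.8767

£28,352.88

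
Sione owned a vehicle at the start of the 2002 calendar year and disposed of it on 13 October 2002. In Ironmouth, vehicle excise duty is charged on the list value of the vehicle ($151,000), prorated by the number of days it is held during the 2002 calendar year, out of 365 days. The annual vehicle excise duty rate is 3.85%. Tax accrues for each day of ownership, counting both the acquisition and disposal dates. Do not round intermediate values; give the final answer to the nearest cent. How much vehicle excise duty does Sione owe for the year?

$4,555.24

Days held (1 January – 13 October 2002): 286 out of 365
Tax = $151,000 × 3.85% × 286/365 = $4,555.2356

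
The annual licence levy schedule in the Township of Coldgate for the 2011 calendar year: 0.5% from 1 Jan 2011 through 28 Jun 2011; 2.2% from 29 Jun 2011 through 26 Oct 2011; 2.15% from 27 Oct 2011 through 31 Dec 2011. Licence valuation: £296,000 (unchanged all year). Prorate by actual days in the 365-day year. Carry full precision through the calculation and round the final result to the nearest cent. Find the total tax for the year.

£4,017.49

1 Jan – 28 Jun 2011: 179 days at 0.5% → £296,000 × 0.5% × 179/365 = £725.8082
29 Jun – 26 Oct 2011: 120 days at 2.2% → £296,000 × 2.2% × 120/365 = £2,140.9315
27 Oct – 31 Dec 2011: 66 days at 2.15% → £296,000 × 2.15% × 66/365 = £1,150.7507
Total = £4,017.4904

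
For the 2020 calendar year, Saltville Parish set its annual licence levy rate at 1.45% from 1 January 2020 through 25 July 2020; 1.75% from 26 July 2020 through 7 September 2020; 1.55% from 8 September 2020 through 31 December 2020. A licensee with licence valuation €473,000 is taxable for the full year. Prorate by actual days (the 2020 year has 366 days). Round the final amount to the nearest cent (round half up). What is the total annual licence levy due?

€7,177.71

1 January – 25 July 2020: 207 days at 1.45% → €473,000 × 1.45% × 207/366 = €3,878.9877
26 July – 7 September 2020: 44 days at 1.75% → €473,000 × 1.75% × 44/366 = €995.1093
8 September – 31 December 2020: 115 days at 1.55% → €473,000 × 1.55% × 115/366 = €2,303.6134
Total = €7,177.7104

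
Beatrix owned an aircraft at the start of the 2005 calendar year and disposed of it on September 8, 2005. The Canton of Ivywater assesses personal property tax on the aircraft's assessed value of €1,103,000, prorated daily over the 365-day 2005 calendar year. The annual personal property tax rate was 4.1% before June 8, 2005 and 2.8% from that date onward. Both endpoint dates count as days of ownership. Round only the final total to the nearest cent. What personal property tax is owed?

€27,445.06

January 1 – June 7, 2005: 158 days at 4.1% → €1,103,000 × 4.1% × 158/365 = €19,575.9836
June 8 – September 8, 2005: 93 days at 2.8% → €1,103,000 × 2.8% × 93/365 = €7,869.0740
Total = €27,445.0575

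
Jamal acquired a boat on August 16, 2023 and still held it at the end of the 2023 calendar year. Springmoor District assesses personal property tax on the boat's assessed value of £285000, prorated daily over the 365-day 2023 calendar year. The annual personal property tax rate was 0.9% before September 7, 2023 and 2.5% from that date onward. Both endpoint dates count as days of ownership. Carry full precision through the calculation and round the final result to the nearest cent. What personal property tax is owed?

August 16 – September 6, 2023: 22 days at 0.9% → £285000 × 0.9% × 22/365 = £154.6027
September 7 – December 31, 2023: 116 days at 2.5% → £285000 × 2.5% × 116/365 = £2264.3836
Total = £2418.9863

£2418.99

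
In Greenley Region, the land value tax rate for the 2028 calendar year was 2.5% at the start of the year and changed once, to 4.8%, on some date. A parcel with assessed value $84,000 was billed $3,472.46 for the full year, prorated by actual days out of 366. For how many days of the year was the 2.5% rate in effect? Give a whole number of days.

106 days

Let d = days at the first rate; then 366 − d days at the second rate.
$84,000 × [2.5%·d + 4.8%·(366−d)] / 366 = $3,472.46
Solving gives d = 106, so the new rate took effect on April 16, 2028.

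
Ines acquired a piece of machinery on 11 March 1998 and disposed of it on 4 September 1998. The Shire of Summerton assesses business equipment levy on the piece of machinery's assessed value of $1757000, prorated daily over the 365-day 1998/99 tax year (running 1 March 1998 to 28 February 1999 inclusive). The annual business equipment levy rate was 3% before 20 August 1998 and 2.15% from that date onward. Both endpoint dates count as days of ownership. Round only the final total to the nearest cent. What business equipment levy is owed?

$25050.49

11 March – 19 August 1998: 162 days at 3% → $1757000 × 3% × 162/365 = $23394.5753
20 August – 4 September 1998: 16 days at 2.15% → $1757000 × 2.15% × 16/365 = $1655.9123
Total = $25050.4877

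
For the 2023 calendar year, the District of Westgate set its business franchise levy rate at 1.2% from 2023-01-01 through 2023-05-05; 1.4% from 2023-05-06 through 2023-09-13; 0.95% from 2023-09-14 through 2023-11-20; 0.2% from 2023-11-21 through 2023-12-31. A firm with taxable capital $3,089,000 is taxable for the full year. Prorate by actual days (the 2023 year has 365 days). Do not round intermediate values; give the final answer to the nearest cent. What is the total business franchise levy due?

$34,376.76

2023-01-01 to 2023-05-05: 125 days at 1.2% → $3,089,000 × 1.2% × 125/365 = $12,694.5205
2023-05-06 to 2023-09-13: 131 days at 1.4% → $3,089,000 × 1.4% × 131/365 = $15,521.1671
2023-09-14 to 2023-11-20: 68 days at 0.95% → $3,089,000 × 0.95% × 68/365 = $5,467.1068
2023-11-21 to 2023-12-31: 41 days at 0.2% → $3,089,000 × 0.2% × 41/365 = $693.9671
Total = $34,376.7616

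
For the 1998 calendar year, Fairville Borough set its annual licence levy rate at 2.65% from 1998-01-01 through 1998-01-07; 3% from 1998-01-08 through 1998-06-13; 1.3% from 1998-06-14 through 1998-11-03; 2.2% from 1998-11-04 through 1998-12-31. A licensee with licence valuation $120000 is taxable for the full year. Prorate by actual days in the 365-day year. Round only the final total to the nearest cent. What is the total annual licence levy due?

1998-01-01 to 1998-01-07: 7 days at 2.65% → $120000 × 2.65% × 7/365 = $60.9863
1998-01-08 to 1998-06-13: 157 days at 3% → $120000 × 3% × 157/365 = $1548.4932
1998-06-14 to 1998-11-03: 143 days at 1.3% → $120000 × 1.3% × 143/365 = $611.1781
1998-11-04 to 1998-12-31: 58 days at 2.2% → $120000 × 2.2% × 58/365 = $419.5068
Total = $2640.1644

$2640.16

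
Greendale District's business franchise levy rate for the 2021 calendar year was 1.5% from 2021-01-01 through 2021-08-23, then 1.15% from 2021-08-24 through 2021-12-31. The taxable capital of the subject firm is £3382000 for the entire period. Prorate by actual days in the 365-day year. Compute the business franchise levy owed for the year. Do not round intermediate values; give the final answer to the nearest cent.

2021-01-01 to 2021-08-23: 235 days at 1.5% → £3382000 × 1.5% × 235/365 = £32661.7808
2021-08-24 to 2021-12-31: 130 days at 1.15% → £3382000 × 1.15% × 130/365 = £13852.3014
Total = £46514.0822

£46514.08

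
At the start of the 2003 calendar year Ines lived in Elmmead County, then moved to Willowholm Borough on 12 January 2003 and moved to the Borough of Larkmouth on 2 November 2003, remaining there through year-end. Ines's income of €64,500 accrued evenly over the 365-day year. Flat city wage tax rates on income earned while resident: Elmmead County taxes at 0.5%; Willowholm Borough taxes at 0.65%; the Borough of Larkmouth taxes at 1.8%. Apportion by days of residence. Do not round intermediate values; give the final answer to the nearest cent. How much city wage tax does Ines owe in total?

€538.27

Elmmead County, 1 January – 11 January 2003: 11 days → €64,500 × 0.5% × 11/365 = €9.7192
Willowholm Borough, 12 January – 1 November 2003: 294 days → €64,500 × 0.65% × 294/365 = €337.6973
The Borough of Larkmouth, 2 November – 31 December 2003: 60 days → €64,500 × 1.8% × 60/365 = €190.8493
Total = €538.2658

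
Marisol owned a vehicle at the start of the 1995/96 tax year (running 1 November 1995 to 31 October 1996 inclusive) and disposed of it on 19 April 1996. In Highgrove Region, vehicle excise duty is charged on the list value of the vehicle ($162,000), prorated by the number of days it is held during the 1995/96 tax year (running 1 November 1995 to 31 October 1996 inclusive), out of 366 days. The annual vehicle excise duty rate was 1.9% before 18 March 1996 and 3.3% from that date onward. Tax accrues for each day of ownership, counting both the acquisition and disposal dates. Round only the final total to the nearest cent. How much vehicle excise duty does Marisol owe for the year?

$1,642.57

1 November 1995 – 17 March 1996: 138 days at 1.9% → $162,000 × 1.9% × 138/366 = $1,160.5574
18 March – 19 April 1996: 33 days at 3.3% → $162,000 × 3.3% × 33/366 = $482.0164
Total = $1,642.5738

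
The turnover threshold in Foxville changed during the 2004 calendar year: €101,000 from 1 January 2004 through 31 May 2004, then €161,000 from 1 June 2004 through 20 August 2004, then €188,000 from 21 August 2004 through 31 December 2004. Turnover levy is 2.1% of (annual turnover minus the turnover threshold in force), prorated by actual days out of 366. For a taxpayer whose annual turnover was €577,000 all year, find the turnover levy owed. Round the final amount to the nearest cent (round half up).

€9,053.24

1 January – 31 May 2004: 152 days, exemption €101,000 → (€577,000 − €101,000) × 2.1% × 152/366 = €4,151.3443
1 June – 20 August 2004: 81 days, exemption €161,000 → (€577,000 − €161,000) × 2.1% × 81/366 = €1,933.3770
21 August – 31 December 2004: 133 days, exemption €188,000 → (€577,000 − €188,000) × 2.1% × 133/366 = €2,968.5164
Total = €9,053.2377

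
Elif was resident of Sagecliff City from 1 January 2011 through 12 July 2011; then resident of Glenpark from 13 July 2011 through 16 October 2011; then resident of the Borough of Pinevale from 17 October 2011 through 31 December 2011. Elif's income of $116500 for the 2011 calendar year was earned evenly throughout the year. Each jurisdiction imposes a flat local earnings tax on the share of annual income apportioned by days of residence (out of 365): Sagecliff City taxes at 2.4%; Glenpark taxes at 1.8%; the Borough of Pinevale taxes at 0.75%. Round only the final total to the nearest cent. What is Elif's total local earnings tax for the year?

Sagecliff City, 1 January – 12 July 2011: 193 days → $116500 × 2.4% × 193/365 = $1478.4329
Glenpark, 13 July – 16 October 2011: 96 days → $116500 × 1.8% × 96/365 = $551.5397
The Borough of Pinevale, 17 October – 31 December 2011: 76 days → $116500 × 0.75% × 76/365 = $181.9315
Total = $2211.9041

$2211.90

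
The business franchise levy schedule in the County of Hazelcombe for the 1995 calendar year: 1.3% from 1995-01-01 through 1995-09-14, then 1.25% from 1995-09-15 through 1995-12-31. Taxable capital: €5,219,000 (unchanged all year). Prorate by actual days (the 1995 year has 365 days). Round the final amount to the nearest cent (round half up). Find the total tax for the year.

€67,074.87

1995-01-01 to 1995-09-14: 257 days at 1.3% → €5,219,000 × 1.3% × 257/365 = €47,771.7233
1995-09-15 to 1995-12-31: 108 days at 1.25% → €5,219,000 × 1.25% × 108/365 = €19,303.1507
Total = €67,074.8740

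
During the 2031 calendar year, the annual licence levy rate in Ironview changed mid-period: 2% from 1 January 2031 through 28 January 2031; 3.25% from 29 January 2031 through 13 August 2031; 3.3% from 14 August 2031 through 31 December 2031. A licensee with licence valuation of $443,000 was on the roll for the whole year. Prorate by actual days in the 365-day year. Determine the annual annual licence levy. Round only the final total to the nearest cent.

1 January – 28 January 2031: 28 days at 2% → $443,000 × 2% × 28/365 = $679.6712
29 January – 13 August 2031: 197 days at 3.25% → $443,000 × 3.25% × 197/365 = $7,770.7055
14 August – 31 December 2031: 140 days at 3.3% → $443,000 × 3.3% × 140/365 = $5,607.2877
Total = $14,057.6644

$14,057.66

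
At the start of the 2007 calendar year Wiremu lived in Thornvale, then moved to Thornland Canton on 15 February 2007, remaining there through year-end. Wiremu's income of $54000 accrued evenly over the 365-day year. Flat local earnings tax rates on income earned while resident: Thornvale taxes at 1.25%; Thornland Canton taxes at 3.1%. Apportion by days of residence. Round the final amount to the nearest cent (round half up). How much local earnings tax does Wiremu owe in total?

$1550.84

Thornvale, 1 January – 14 February 2007: 45 days → $54000 × 1.25% × 45/365 = $83.2192
Thornland Canton, 15 February – 31 December 2007: 320 days → $54000 × 3.1% × 320/365 = $1467.6164
Total = $1550.8356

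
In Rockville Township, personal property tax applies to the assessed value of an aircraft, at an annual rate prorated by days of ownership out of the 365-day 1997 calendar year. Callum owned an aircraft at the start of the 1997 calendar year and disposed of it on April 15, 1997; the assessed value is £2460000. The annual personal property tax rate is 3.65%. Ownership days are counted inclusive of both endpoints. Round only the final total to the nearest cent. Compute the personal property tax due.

Days held (January 1 – April 15, 1997): 105 out of 365
Tax = £2460000 × 3.65% × 105/365 = £25830.0000

£25830.00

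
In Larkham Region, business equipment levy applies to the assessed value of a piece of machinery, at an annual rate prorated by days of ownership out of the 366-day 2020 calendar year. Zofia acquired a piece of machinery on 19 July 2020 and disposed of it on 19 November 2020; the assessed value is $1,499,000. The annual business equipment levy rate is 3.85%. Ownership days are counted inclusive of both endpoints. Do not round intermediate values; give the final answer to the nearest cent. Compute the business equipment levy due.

$19,552.53

Days held (19 July – 19 November 2020): 124 out of 366
Tax = $1,499,000 × 3.85% × 124/366 = $19,552.5301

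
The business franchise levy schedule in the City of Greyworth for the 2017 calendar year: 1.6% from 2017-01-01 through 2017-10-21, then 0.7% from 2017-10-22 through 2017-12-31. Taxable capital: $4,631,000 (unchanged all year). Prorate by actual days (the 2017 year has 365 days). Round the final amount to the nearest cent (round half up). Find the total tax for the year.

2017-01-01 to 2017-10-21: 294 days at 1.6% → $4,631,000 × 1.6% × 294/365 = $59,682.8055
2017-10-22 to 2017-12-31: 71 days at 0.7% → $4,631,000 × 0.7% × 71/365 = $6,305.7726
Total = $65,988.5781

$65,988.58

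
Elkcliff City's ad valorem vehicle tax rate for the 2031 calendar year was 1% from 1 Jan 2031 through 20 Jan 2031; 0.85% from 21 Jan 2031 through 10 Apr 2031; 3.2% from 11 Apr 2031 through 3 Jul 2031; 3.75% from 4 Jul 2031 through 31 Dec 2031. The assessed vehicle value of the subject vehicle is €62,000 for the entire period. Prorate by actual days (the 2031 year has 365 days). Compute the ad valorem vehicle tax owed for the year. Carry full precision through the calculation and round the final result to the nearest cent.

€1,759.02

1 Jan – 20 Jan 2031: 20 days at 1% → €62,000 × 1% × 20/365 = €33.9726
21 Jan – 10 Apr 2031: 80 days at 0.85% → €62,000 × 0.85% × 80/365 = €115.5068
11 Apr – 3 Jul 2031: 84 days at 3.2% → €62,000 × 3.2% × 84/365 = €456.5918
4 Jul – 31 Dec 2031: 181 days at 3.75% → €62,000 × 3.75% × 181/365 = €1,152.9452
Total = €1,759.0164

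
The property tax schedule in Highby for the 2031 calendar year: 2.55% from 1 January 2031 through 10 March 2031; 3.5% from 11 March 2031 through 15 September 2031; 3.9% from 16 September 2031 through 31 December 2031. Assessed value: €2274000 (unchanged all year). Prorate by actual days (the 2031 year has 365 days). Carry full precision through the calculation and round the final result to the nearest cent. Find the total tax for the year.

1 January – 10 March 2031: 69 days at 2.55% → €2274000 × 2.55% × 69/365 = €10961.9260
11 March – 15 September 2031: 189 days at 3.5% → €2274000 × 3.5% × 189/365 = €41212.3562
16 September – 31 December 2031: 107 days at 3.9% → €2274000 × 3.9% × 107/365 = €25998.3616
Total = €78172.6438

€78172.64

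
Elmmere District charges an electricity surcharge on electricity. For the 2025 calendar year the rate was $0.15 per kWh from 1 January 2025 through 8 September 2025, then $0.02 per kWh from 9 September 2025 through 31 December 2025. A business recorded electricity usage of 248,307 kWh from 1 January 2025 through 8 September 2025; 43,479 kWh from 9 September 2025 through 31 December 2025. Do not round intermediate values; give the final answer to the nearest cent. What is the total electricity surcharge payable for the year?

1 January – 8 September 2025: 248,307 kWh at $0.15/kWh → $37246.05
9 September – 31 December 2025: 43,479 kWh at $0.02/kWh → $869.58

$38115.63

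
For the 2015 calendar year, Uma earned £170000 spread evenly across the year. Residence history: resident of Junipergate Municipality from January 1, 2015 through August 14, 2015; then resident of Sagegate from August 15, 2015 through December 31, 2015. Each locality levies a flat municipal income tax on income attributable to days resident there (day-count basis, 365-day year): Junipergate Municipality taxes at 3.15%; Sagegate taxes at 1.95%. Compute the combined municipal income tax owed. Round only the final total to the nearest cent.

Junipergate Municipality, January 1 – August 14, 2015: 226 days → £170000 × 3.15% × 226/365 = £3315.6986
Sagegate, August 15 – December 31, 2015: 139 days → £170000 × 1.95% × 139/365 = £1262.4247
Total = £4578.1233

£4578.12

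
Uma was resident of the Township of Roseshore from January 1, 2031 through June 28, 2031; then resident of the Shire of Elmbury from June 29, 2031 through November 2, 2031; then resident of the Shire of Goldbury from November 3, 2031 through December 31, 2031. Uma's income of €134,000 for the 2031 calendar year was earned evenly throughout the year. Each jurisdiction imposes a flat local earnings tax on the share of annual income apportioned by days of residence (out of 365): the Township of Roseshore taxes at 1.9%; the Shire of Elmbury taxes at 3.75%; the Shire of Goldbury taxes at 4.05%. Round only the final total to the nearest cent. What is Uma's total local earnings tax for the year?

The Township of Roseshore, January 1 – June 28, 2031: 179 days → €134,000 × 1.9% × 179/365 = €1,248.5863
The Shire of Elmbury, June 29 – November 2, 2031: 127 days → €134,000 × 3.75% × 127/365 = €1,748.4247
The Shire of Goldbury, November 3 – December 31, 2031: 59 days → €134,000 × 4.05% × 59/365 = €877.2411
Total = €3,874.2521

€3,874.25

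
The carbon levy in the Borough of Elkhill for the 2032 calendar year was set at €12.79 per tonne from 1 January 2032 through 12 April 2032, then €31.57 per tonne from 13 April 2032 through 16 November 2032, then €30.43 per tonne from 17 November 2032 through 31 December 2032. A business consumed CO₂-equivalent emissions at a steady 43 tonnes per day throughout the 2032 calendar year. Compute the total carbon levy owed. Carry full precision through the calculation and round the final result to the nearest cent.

€411466.14

1 January – 12 April 2032: 103 days × 43 tonnes/day = 4,429 tonnes at €12.79/tonne → €56646.91
13 April – 16 November 2032: 218 days × 43 tonnes/day = 9,374 tonnes at €31.57/tonne → €295937.18
17 November – 31 December 2032: 45 days × 43 tonnes/day = 1,935 tonnes at €30.43/tonne → €58882.05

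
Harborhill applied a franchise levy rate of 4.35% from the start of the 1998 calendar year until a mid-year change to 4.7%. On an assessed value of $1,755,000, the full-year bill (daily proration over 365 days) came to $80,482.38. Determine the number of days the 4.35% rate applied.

119 days

Let d = days at the first rate; then 365 − d days at the second rate.
$1,755,000 × [4.35%·d + 4.7%·(365−d)] / 365 = $80,482.38
Solving gives d = 119, so the new rate took effect on 30 April 1998.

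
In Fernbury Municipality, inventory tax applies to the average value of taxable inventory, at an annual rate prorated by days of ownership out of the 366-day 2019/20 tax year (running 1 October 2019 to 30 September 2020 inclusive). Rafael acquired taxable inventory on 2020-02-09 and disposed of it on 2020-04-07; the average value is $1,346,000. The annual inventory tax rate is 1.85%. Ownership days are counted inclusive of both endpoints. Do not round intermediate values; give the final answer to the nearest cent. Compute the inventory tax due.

$4,014.10

Days held (2020-02-09 to 2020-04-07): 59 out of 366
Tax = $1,346,000 × 1.85% × 59/366 = $4,014.0956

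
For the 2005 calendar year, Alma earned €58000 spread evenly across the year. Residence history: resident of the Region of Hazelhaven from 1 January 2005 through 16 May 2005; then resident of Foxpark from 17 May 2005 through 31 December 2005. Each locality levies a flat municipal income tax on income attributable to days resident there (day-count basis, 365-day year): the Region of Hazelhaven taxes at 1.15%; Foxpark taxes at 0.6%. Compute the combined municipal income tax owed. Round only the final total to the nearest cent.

The Region of Hazelhaven, 1 January – 16 May 2005: 136 days → €58000 × 1.15% × 136/365 = €248.5260
Foxpark, 17 May – 31 December 2005: 229 days → €58000 × 0.6% × 229/365 = €218.3342
Total = €466.8603

€466.86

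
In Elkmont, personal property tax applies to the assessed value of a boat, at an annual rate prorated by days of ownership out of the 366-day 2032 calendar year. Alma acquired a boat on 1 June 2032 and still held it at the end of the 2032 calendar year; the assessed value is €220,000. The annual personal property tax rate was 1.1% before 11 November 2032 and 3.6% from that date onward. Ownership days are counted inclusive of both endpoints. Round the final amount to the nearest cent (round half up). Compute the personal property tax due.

1 June – 10 November 2032: 163 days at 1.1% → €220,000 × 1.1% × 163/366 = €1,077.7596
11 November – 31 December 2032: 51 days at 3.6% → €220,000 × 3.6% × 51/366 = €1,103.6066
Total = €2,181.3661

€2,181.37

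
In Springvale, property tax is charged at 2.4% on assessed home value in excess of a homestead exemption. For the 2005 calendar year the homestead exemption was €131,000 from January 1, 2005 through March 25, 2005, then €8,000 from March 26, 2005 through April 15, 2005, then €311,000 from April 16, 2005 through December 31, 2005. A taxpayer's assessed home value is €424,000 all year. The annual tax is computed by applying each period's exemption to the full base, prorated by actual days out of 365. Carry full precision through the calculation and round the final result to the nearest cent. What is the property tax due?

€4,124.58

January 1 – March 25, 2005: 84 days, exemption €131,000 → (€424,000 − €131,000) × 2.4% × 84/365 = €1,618.3233
March 26 – April 15, 2005: 21 days, exemption €8,000 → (€424,000 − €8,000) × 2.4% × 21/365 = €574.4219
April 16 – December 31, 2005: 260 days, exemption €311,000 → (€424,000 − €311,000) × 2.4% × 260/365 = €1,931.8356
Total = €4,124.5808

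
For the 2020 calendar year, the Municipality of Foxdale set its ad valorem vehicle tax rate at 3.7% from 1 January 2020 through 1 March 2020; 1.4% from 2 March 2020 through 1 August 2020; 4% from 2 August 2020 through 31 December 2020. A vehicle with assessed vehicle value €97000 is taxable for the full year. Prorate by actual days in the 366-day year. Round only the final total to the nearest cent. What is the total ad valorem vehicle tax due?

€2777.22

1 January – 1 March 2020: 61 days at 3.7% → €97000 × 3.7% × 61/366 = €598.1667
2 March – 1 August 2020: 153 days at 1.4% → €97000 × 1.4% × 153/366 = €567.6885
2 August – 31 December 2020: 152 days at 4% → €97000 × 4% × 152/366 = €1611.3661
Total = €2777.2213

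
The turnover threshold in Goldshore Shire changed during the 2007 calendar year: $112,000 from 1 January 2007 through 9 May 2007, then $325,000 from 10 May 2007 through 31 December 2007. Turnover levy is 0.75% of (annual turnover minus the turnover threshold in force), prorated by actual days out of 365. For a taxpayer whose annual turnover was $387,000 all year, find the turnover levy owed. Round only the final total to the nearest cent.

$1,029.60

1 January – 9 May 2007: 129 days, exemption $112,000 → ($387,000 − $112,000) × 0.75% × 129/365 = $728.9384
10 May – 31 December 2007: 236 days, exemption $325,000 → ($387,000 − $325,000) × 0.75% × 236/365 = $300.6575
Total = $1,029.5959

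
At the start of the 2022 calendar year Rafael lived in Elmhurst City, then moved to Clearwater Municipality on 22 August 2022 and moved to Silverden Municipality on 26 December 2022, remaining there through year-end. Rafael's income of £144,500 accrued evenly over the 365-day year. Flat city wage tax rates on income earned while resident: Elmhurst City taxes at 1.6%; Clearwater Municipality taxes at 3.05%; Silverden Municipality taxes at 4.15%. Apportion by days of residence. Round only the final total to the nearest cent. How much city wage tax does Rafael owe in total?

Elmhurst City, 1 January – 21 August 2022: 233 days → £144,500 × 1.6% × 233/365 = £1,475.8795
Clearwater Municipality, 22 August – 25 December 2022: 126 days → £144,500 × 3.05% × 126/365 = £1,521.4068
Silverden Municipality, 26 December – 31 December 2022: 6 days → £144,500 × 4.15% × 6/365 = £98.5767
Total = £3,095.8630

£3,095.86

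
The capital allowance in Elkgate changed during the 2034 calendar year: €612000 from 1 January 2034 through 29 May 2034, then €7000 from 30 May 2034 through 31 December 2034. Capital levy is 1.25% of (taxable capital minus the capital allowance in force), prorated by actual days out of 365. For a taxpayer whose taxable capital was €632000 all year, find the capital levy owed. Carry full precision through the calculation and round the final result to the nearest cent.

1 January – 29 May 2034: 149 days, exemption €612000 → (€632000 − €612000) × 1.25% × 149/365 = €102.0548
30 May – 31 December 2034: 216 days, exemption €7000 → (€632000 − €7000) × 1.25% × 216/365 = €4623.2877
Total = €4725.3425

€4725.34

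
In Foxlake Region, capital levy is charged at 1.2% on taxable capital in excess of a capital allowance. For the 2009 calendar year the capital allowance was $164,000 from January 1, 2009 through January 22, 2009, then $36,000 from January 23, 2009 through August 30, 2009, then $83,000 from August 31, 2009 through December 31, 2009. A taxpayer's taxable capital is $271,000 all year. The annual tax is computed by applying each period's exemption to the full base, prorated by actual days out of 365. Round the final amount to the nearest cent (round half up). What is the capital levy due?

January 1 – January 22, 2009: 22 days, exemption $164,000 → ($271,000 − $164,000) × 1.2% × 22/365 = $77.3918
January 23 – August 30, 2009: 220 days, exemption $36,000 → ($271,000 − $36,000) × 1.2% × 220/365 = $1,699.7260
August 31 – December 31, 2009: 123 days, exemption $83,000 → ($271,000 − $83,000) × 1.2% × 123/365 = $760.2411
Total = $2,537.3589

$2,537.36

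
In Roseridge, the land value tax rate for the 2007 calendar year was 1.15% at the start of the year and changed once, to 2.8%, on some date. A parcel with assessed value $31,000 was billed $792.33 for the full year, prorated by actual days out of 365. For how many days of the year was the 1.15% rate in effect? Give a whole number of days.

Let d = days at the first rate; then 365 − d days at the second rate.
$31,000 × [1.15%·d + 2.8%·(365−d)] / 365 = $792.33
Solving gives d = 54, so the new rate took effect on February 24, 2007.

54 days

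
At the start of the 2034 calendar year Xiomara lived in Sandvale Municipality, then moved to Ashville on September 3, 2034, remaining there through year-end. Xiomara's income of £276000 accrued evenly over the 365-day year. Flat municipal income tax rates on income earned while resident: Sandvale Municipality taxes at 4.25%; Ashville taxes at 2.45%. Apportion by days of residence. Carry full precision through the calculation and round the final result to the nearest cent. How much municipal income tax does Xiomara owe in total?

Sandvale Municipality, January 1 – September 2, 2034: 245 days → £276000 × 4.25% × 245/365 = £7873.5616
Ashville, September 3 – December 31, 2034: 120 days → £276000 × 2.45% × 120/365 = £2223.1233
Total = £10096.6849

£10096.68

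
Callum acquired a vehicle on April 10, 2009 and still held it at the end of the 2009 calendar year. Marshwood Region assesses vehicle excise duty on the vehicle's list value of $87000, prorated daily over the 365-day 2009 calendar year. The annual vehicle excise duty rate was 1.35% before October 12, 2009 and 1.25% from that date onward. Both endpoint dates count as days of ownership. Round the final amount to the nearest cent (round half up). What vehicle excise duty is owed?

April 10 – October 11, 2009: 185 days at 1.35% → $87000 × 1.35% × 185/365 = $595.2945
October 12 – December 31, 2009: 81 days at 1.25% → $87000 × 1.25% × 81/365 = $241.3356
Total = $836.6301

$836.63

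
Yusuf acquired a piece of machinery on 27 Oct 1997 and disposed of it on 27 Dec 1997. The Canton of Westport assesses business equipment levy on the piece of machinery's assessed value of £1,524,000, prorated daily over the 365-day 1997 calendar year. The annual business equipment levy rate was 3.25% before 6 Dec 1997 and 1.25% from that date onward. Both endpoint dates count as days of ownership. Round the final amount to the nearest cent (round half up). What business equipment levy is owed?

£6,576.16

27 Oct – 5 Dec 1997: 40 days at 3.25% → £1,524,000 × 3.25% × 40/365 = £5,427.9452
6 Dec – 27 Dec 1997: 22 days at 1.25% → £1,524,000 × 1.25% × 22/365 = £1,148.2192
Total = £6,576.1644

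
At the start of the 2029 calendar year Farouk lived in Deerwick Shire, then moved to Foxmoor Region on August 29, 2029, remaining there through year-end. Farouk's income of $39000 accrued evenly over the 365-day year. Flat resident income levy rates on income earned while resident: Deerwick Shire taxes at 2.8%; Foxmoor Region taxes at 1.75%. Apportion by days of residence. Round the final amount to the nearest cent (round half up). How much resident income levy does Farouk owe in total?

$951.76

Deerwick Shire, January 1 – August 28, 2029: 240 days → $39000 × 2.8% × 240/365 = $718.0274
Foxmoor Region, August 29 – December 31, 2029: 125 days → $39000 × 1.75% × 125/365 = $233.7329
Total = $951.7603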